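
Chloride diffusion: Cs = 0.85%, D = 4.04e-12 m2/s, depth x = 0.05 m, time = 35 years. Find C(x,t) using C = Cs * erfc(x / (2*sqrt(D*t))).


t_seconds = 35 * 365.25 * 24 * 3600 = 1104516000.0 s
arg = 0.05 / (2 * sqrt(4.04e-12 * 1104516000.0))
= 0.3743
erfc(0.3743) = 0.5966
C = 0.85 * 0.5966 = 0.5071%

0.5071


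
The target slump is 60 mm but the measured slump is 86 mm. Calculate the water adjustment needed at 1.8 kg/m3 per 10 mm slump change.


Difference = 60 - 86 = -26 mm
Water adjustment = -26 * 1.8 / 10 = -4.7 kg/m3

-4.7


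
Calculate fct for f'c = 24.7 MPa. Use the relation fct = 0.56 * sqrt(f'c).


fct = 0.56 * sqrt(24.7)
= 0.56 * 4.97
= 2.783 MPa

2.783


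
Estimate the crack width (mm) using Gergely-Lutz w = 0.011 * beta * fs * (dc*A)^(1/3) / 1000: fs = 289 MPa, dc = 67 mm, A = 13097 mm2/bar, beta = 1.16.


w = 0.011 * beta * fs * (dc * A)^(1/3) / 1000
= 0.011 * 1.16 * 289 * (67 * 13097)^(1/3) / 1000
= 0.353 mm

0.353


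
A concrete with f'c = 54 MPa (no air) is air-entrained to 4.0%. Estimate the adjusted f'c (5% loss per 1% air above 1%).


Strength loss = (4.0 - 1) * 5 = 15.0%
f'c = 54 * (1 - 15.0/100)
= 45.9 MPa

45.9


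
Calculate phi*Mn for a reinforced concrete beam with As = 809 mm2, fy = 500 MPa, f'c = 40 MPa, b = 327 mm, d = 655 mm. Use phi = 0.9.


a = As * fy / (0.85 * f'c * b)
= 809 * 500 / (0.85 * 40 * 327)
= 36.3824 mm
Mn = As * fy * (d - a/2) / 10^6
= 257.5892 kN-m
phi*Mn = 0.9 * 257.5892 = 231.83 kN-m

231.83


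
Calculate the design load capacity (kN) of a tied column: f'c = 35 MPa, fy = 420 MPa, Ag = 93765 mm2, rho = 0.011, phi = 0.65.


Ast = rho * Ag = 0.011 * 93765 = 1031.415 mm2
phi*Pn = 0.65 * 0.80 * (0.85 * 35 * (93765 - 1031.415) + 420 * 1031.415) / 1000
= 1659.85 kN

1659.85


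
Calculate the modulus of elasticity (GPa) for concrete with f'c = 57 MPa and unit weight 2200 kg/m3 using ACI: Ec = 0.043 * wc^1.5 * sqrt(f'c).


Ec = 0.043 * 2200^1.5 * sqrt(57) / 1000
= 33.5 GPa

33.5


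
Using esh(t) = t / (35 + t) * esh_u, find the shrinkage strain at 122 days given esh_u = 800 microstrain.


esh(122) = 122 / (35 + 122) * 800
= 122 / 157 * 800
= 621.7 microstrain

621.7


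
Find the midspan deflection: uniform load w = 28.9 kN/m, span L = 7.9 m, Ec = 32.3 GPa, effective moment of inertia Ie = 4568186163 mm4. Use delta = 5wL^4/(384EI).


Convert: L = 7.9 m = 7900 mm, Ec = 32.3 GPa = 32300 MPa
delta = 5 * 28.9 * 7900^4 / (384 * 32300 * 4568186163)
= 9.93 mm

9.93


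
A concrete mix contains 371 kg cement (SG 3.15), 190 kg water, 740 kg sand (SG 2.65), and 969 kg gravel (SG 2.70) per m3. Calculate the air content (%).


Vol cement = 371 / (3.15 * 1000) = 0.117778 m3
Vol water = 190 / 1000 = 0.19 m3
Vol sand = 740 / (2.65 * 1000) = 0.279245 m3
Vol gravel = 969 / (2.70 * 1000) = 0.358889 m3
Total solid + water volume = 0.945912 m3
Air = (1 - 0.945912) * 100 = 5.41%

5.41


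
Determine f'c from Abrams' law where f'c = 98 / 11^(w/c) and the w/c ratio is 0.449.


f'c = 98 / 11^0.449
= 98 / 2.935
= 33.39 MPa

33.39


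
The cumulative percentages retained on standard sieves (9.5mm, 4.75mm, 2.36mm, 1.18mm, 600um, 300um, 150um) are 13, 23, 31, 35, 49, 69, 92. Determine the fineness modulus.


FM = sum(cumulative % retained) / 100
= 312 / 100
= 3.12

3.12


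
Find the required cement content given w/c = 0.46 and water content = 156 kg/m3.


Cement = water / (w/c)
= 156 / 0.46
= 339.1 kg/m3

339.1


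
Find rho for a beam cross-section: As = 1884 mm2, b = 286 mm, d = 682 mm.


rho = As / (b * d)
= 1884 / (286 * 682)
= 0.0097

0.0097


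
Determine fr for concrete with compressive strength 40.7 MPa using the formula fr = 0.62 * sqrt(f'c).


fr = 0.62 * sqrt(40.7)
= 3.955 MPa

3.955


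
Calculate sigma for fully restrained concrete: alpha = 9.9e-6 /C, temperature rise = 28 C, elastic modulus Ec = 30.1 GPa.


sigma = alpha * dT * Ec
= 9.9e-6 * 28 * 30.1 * 1000
= 8.344 MPa

8.344


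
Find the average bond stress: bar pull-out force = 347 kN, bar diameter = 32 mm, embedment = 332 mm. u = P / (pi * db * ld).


u = P / (pi * db * ld)
= 347 * 1000 / (pi * 32 * 332)
= 10.397 MPa

10.397


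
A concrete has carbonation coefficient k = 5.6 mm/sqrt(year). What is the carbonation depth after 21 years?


depth = k * sqrt(t)
= 5.6 * sqrt(21)
= 25.66 mm

25.66


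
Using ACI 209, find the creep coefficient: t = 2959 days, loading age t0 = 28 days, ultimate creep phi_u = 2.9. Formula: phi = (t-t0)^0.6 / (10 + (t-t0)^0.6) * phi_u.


dt = 2959 - 28 = 2931
phi = 2931^0.6 / (10 + 2931^0.6) * 2.9
= 2.677

2.677


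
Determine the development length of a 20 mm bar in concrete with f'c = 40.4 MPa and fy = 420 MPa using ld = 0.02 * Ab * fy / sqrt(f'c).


Ab = pi * 20^2 / 4 = 314.159 mm2
ld = 0.02 * 314.159 * 420 / sqrt(40.4)
= 415.2 mm

415.2


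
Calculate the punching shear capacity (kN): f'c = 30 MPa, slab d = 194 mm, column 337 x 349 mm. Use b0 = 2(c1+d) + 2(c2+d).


b0 = 2*(337 + 194) + 2*(349 + 194) = 2148 mm
Vc = 0.33 * sqrt(30) * 2148 * 194 / 1000
= 753.2 kN

753.2


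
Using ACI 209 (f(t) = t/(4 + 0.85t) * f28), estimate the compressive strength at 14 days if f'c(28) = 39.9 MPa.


f(14) = 14 / (4 + 0.85 * 14) * 39.9
= 14 / 15.9 * 39.9
= 35.13 MPa

35.13


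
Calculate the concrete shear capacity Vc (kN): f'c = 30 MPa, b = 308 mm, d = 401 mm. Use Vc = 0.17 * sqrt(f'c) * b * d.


Vc = 0.17 * sqrt(30) * 308 * 401 / 1000
= 115.0 kN

115.0


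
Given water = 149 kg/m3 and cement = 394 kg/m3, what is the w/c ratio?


w/c = water / cement
w/c = 149 / 394 = 0.378

0.378


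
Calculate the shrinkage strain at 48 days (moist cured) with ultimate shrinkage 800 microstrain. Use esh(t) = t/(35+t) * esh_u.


esh(48) = 48 / (35 + 48) * 800
= 48 / 83 * 800
= 462.7 microstrain

462.7


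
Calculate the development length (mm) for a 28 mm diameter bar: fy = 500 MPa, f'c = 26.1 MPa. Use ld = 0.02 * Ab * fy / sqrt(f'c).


Ab = pi * 28^2 / 4 = 615.752 mm2
ld = 0.02 * 615.752 * 500 / sqrt(26.1)
= 1205.3 mm

1205.3


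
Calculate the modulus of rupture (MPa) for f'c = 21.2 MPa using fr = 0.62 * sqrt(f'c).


fr = 0.62 * sqrt(21.2)
= 2.855 MPa

2.855


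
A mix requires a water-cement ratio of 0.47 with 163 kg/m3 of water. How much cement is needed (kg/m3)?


Cement = water / (w/c)
= 163 / 0.47
= 346.8 kg/m3

346.8


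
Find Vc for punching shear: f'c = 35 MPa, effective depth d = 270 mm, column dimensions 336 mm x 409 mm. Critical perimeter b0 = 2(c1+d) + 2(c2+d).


b0 = 2*(336 + 270) + 2*(409 + 270) = 2570 mm
Vc = 0.33 * sqrt(35) * 2570 * 270 / 1000
= 1354.71 kN

1354.71


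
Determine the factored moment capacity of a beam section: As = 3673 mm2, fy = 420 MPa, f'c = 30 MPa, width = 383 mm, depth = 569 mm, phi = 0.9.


a = As * fy / (0.85 * f'c * b)
= 3673 * 420 / (0.85 * 30 * 383)
= 157.9542 mm
Mn = As * fy * (d - a/2) / 10^6
= 755.9387 kN-m
phi*Mn = 0.9 * 755.9387 = 680.34 kN-m

680.34


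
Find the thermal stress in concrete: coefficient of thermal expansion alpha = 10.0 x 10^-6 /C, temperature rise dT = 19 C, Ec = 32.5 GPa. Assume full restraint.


sigma = alpha * dT * Ec
= 10.0e-6 * 19 * 32.5 * 1000
= 6.175 MPa

6.175


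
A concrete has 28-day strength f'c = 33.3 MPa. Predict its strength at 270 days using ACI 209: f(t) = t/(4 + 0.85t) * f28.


f(270) = 270 / (4 + 0.85 * 270) * 33.3
= 270 / 233.5 * 33.3
= 38.51 MPa

38.51


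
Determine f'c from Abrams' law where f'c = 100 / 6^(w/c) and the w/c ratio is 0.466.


f'c = 100 / 6^0.466
= 100 / 2.305
= 43.39 MPa

43.39


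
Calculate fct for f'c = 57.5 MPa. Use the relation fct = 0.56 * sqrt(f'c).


fct = 0.56 * sqrt(57.5)
= 0.56 * 7.583
= 4.246 MPa

4.246


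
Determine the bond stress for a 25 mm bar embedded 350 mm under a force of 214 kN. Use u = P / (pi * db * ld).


u = P / (pi * db * ld)
= 214 * 1000 / (pi * 25 * 350)
= 7.785 MPa

7.785


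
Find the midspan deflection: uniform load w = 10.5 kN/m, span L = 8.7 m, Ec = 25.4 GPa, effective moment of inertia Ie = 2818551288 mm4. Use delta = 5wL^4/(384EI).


Convert: L = 8.7 m = 8700 mm, Ec = 25.4 GPa = 25400 MPa
delta = 5 * 10.5 * 8700^4 / (384 * 25400 * 2818551288)
= 10.94 mm

10.94


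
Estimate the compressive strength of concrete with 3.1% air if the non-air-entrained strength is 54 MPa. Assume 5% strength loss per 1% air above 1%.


Strength loss = (3.1 - 1) * 5 = 10.5%
f'c = 54 * (1 - 10.5/100)
= 48.33 MPa

48.33


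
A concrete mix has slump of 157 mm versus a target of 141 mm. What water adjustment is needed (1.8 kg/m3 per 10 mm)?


Difference = 141 - 157 = -16 mm
Water adjustment = -16 * 1.8 / 10 = -2.9 kg/m3

-2.9


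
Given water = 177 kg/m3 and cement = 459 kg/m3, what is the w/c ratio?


w/c = water / cement
w/c = 177 / 459 = 0.386

0.386


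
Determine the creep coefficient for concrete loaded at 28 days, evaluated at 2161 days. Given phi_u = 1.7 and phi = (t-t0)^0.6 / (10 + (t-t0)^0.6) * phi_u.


dt = 2161 - 28 = 2133
phi = 2133^0.6 / (10 + 2133^0.6) * 1.7
= 1.545

1.545


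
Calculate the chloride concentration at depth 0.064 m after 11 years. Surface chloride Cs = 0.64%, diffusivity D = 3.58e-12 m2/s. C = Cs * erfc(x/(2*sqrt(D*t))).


t_seconds = 11 * 365.25 * 24 * 3600 = 347133600.0 s
arg = 0.064 / (2 * sqrt(3.58e-12 * 347133600.0))
= 0.9077
erfc(0.9077) = 0.1992
C = 0.64 * 0.1992 = 0.1275%

0.1275


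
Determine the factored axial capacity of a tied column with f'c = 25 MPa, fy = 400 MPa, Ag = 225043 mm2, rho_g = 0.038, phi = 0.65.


Ast = rho * Ag = 0.038 * 225043 = 8551.634 mm2
phi*Pn = 0.65 * 0.80 * (0.85 * 25 * (225043 - 8551.634) + 400 * 8551.634) / 1000
= 4170.97 kN

4170.97


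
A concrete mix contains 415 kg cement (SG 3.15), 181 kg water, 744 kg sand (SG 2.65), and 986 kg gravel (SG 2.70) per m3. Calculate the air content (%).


Vol cement = 415 / (3.15 * 1000) = 0.131746 m3
Vol water = 181 / 1000 = 0.181 m3
Vol sand = 744 / (2.65 * 1000) = 0.280755 m3
Vol gravel = 986 / (2.70 * 1000) = 0.365185 m3
Total solid + water volume = 0.958686 m3
Air = (1 - 0.958686) * 100 = 4.13%

4.13


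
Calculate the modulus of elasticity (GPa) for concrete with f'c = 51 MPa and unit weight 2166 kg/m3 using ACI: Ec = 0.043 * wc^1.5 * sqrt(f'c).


Ec = 0.043 * 2166^1.5 * sqrt(51) / 1000
= 30.96 GPa

30.96


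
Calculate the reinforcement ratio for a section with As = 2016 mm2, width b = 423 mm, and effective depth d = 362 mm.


rho = As / (b * d)
= 2016 / (423 * 362)
= 0.0132

0.0132


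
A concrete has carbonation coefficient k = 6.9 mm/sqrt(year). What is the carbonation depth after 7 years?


depth = k * sqrt(t)
= 6.9 * sqrt(7)
= 18.26 mm

18.26


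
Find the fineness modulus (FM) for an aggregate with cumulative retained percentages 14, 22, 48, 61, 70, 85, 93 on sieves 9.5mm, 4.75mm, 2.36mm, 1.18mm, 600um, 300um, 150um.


FM = sum(cumulative % retained) / 100
= 393 / 100
= 3.93

3.93


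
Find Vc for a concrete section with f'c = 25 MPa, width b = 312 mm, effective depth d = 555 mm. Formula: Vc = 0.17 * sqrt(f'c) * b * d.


Vc = 0.17 * sqrt(25) * 312 * 555 / 1000
= 147.19 kN

147.19


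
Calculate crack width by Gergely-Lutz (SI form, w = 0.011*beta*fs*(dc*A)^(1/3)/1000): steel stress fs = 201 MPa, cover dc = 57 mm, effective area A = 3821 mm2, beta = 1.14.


w = 0.011 * beta * fs * (dc * A)^(1/3) / 1000
= 0.011 * 1.14 * 201 * (57 * 3821)^(1/3) / 1000
= 0.152 mm

0.152


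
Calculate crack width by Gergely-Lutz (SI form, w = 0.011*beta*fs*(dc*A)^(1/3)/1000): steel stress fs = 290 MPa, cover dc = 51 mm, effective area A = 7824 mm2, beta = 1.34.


w = 0.011 * beta * fs * (dc * A)^(1/3) / 1000
= 0.011 * 1.34 * 290 * (51 * 7824)^(1/3) / 1000
= 0.315 mm

0.315


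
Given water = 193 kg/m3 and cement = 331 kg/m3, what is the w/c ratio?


w/c = water / cement
w/c = 193 / 331 = 0.583

0.583


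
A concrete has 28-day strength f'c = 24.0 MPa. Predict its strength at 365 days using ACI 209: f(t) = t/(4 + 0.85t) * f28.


f(365) = 365 / (4 + 0.85 * 365) * 24.0
= 365 / 314.25 * 24.0
= 27.88 MPa

27.88


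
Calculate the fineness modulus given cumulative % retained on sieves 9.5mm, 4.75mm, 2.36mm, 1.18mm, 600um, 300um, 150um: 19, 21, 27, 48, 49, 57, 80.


FM = sum(cumulative % retained) / 100
= 301 / 100
= 3.01

3.01


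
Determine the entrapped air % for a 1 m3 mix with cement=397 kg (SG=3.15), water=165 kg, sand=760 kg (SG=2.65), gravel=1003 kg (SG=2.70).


Vol cement = 397 / (3.15 * 1000) = 0.126032 m3
Vol water = 165 / 1000 = 0.165 m3
Vol sand = 760 / (2.65 * 1000) = 0.286792 m3
Vol gravel = 1003 / (2.70 * 1000) = 0.371481 m3
Total solid + water volume = 0.949306 m3
Air = (1 - 0.949306) * 100 = 5.07%

5.07


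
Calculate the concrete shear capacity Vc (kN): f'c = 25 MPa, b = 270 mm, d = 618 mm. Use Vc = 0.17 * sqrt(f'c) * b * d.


Vc = 0.17 * sqrt(25) * 270 * 618 / 1000
= 141.83 kN

141.83


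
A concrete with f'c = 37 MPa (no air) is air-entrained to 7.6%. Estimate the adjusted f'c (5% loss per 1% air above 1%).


Strength loss = (7.6 - 1) * 5 = 33.0%
f'c = 37 * (1 - 33.0/100)
= 24.79 MPa

24.79


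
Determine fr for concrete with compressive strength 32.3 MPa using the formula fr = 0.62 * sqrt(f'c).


fr = 0.62 * sqrt(32.3)
= 3.524 MPa

3.524


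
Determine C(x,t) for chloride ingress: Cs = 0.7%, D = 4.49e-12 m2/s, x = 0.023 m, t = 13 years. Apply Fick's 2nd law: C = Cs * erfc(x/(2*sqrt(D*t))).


t_seconds = 13 * 365.25 * 24 * 3600 = 410248800.0 s
arg = 0.023 / (2 * sqrt(4.49e-12 * 410248800.0))
= 0.2679
erfc(0.2679) = 0.7047
C = 0.7 * 0.7047 = 0.4933%

0.4933


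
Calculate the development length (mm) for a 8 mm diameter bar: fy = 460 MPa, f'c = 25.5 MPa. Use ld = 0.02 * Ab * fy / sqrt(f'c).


Ab = pi * 8^2 / 4 = 50.265 mm2
ld = 0.02 * 50.265 * 460 / sqrt(25.5)
= 91.6 mm

91.6


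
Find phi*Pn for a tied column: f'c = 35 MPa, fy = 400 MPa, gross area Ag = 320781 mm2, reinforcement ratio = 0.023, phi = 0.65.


Ast = rho * Ag = 0.023 * 320781 = 7377.963 mm2
phi*Pn = 0.65 * 0.80 * (0.85 * 35 * (320781 - 7377.963) + 400 * 7377.963) / 1000
= 6382.96 kN

6382.96


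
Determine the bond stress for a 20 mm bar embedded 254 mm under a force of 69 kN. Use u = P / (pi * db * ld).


u = P / (pi * db * ld)
= 69 * 1000 / (pi * 20 * 254)
= 4.324 MPa

4.324


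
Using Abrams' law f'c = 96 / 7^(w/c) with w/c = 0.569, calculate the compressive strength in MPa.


f'c = 96 / 7^0.569
= 96 / 3.026
= 31.73 MPa

31.73


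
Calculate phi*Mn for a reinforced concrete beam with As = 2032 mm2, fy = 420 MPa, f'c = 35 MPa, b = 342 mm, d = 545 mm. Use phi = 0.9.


a = As * fy / (0.85 * f'c * b)
= 2032 * 420 / (0.85 * 35 * 342)
= 83.8803 mm
Mn = As * fy * (d - a/2) / 10^6
= 429.3314 kN-m
phi*Mn = 0.9 * 429.3314 = 386.4 kN-m

386.4


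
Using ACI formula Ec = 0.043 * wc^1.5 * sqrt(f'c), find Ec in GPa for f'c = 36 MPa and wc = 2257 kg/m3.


Ec = 0.043 * 2257^1.5 * sqrt(36) / 1000
= 27.66 GPa

27.66


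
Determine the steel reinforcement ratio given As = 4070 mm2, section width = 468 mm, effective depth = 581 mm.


rho = As / (b * d)
= 4070 / (468 * 581)
= 0.015

0.015


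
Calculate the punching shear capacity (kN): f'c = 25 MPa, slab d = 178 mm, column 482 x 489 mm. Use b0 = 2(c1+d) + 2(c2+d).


b0 = 2*(482 + 178) + 2*(489 + 178) = 2654 mm
Vc = 0.33 * sqrt(25) * 2654 * 178 / 1000
= 779.48 kN

779.48


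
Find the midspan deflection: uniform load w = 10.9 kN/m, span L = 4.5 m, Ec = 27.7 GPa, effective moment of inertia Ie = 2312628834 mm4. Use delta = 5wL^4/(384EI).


Convert: L = 4.5 m = 4500 mm, Ec = 27.7 GPa = 27700 MPa
delta = 5 * 10.9 * 4500^4 / (384 * 27700 * 2312628834)
= 0.91 mm

0.91


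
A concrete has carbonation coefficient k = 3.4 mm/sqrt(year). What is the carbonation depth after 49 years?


depth = k * sqrt(t)
= 3.4 * sqrt(49)
= 23.8 mm

23.8


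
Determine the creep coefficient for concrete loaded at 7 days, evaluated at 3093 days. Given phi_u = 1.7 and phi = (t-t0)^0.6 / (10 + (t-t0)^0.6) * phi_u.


dt = 3093 - 7 = 3086
phi = 3086^0.6 / (10 + 3086^0.6) * 1.7
= 1.573

1.573


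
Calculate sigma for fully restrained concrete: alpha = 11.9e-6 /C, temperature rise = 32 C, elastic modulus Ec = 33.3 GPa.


sigma = alpha * dT * Ec
= 11.9e-6 * 32 * 33.3 * 1000
= 12.681 MPa

12.681


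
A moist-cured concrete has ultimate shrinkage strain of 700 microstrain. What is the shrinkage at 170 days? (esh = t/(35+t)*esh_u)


esh(170) = 170 / (35 + 170) * 700
= 170 / 205 * 700
= 580.5 microstrain

580.5


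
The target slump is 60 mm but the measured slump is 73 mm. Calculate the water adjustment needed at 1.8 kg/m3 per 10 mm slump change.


Difference = 60 - 73 = -13 mm
Water adjustment = -13 * 1.8 / 10 = -2.3 kg/m3

-2.3


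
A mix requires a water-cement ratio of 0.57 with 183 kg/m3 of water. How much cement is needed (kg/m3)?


Cement = water / (w/c)
= 183 / 0.57
= 321.1 kg/m3

321.1


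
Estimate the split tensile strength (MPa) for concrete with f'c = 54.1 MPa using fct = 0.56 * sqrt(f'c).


fct = 0.56 * sqrt(54.1)
= 0.56 * 7.355
= 4.119 MPa

4.119


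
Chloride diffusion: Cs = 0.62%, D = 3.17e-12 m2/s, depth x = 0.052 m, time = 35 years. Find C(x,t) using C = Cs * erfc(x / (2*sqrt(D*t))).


t_seconds = 35 * 365.25 * 24 * 3600 = 1104516000.0 s
arg = 0.052 / (2 * sqrt(3.17e-12 * 1104516000.0))
= 0.4394
erfc(0.4394) = 0.5343
C = 0.62 * 0.5343 = 0.3313%

0.3313


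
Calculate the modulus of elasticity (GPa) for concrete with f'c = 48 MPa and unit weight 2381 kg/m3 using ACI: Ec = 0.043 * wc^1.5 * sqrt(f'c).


Ec = 0.043 * 2381^1.5 * sqrt(48) / 1000
= 34.61 GPa

34.61


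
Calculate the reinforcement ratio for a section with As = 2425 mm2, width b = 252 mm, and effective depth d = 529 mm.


rho = As / (b * d)
= 2425 / (252 * 529)
= 0.0182

0.0182


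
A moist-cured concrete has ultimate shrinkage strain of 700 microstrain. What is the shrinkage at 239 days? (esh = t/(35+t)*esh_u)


esh(239) = 239 / (35 + 239) * 700
= 239 / 274 * 700
= 610.6 microstrain

610.6


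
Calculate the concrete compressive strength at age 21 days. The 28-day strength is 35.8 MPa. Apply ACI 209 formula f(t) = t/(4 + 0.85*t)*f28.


f(21) = 21 / (4 + 0.85 * 21) * 35.8
= 21 / 21.85 * 35.8
= 34.41 MPa

34.41


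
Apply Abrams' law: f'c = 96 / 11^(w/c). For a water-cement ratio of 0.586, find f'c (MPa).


f'c = 96 / 11^0.586
= 96 / 4.076
= 23.55 MPa

23.55


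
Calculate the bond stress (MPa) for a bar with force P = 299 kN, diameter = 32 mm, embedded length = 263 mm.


u = P / (pi * db * ld)
= 299 * 1000 / (pi * 32 * 263)
= 11.309 MPa

11.309


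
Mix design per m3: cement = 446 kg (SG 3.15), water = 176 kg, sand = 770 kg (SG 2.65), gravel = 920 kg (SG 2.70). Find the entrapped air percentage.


Vol cement = 446 / (3.15 * 1000) = 0.141587 m3
Vol water = 176 / 1000 = 0.176 m3
Vol sand = 770 / (2.65 * 1000) = 0.290566 m3
Vol gravel = 920 / (2.70 * 1000) = 0.340741 m3
Total solid + water volume = 0.948894 m3
Air = (1 - 0.948894) * 100 = 5.11%

5.11


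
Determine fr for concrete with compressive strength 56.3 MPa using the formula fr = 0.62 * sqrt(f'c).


fr = 0.62 * sqrt(56.3)
= 4.652 MPa

4.652


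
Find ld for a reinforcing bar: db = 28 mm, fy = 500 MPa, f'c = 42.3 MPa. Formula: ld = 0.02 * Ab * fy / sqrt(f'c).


Ab = pi * 28^2 / 4 = 615.752 mm2
ld = 0.02 * 615.752 * 500 / sqrt(42.3)
= 946.8 mm

946.8


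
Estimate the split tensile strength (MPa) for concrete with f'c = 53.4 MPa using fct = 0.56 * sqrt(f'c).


fct = 0.56 * sqrt(53.4)
= 0.56 * 7.308
= 4.092 MPa

4.092


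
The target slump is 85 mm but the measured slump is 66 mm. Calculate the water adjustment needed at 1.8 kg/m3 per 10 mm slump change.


Difference = 85 - 66 = 19 mm
Water adjustment = 19 * 1.8 / 10 = 3.4 kg/m3

3.4


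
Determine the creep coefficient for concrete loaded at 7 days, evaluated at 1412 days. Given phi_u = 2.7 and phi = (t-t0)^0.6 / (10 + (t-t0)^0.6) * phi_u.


dt = 1412 - 7 = 1405
phi = 1405^0.6 / (10 + 1405^0.6) * 2.7
= 2.391

2.391


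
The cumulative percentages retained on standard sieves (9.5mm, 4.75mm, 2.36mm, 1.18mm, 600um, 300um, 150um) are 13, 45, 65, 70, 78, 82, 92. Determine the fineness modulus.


FM = sum(cumulative % retained) / 100
= 445 / 100
= 4.45

4.45


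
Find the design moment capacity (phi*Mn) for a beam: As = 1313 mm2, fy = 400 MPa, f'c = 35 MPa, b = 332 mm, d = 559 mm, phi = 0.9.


a = As * fy / (0.85 * f'c * b)
= 1313 * 400 / (0.85 * 35 * 332)
= 53.174 mm
Mn = As * fy * (d - a/2) / 10^6
= 279.6233 kN-m
phi*Mn = 0.9 * 279.6233 = 251.66 kN-m

251.66


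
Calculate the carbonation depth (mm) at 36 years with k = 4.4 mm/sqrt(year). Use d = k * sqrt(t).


depth = k * sqrt(t)
= 4.4 * sqrt(36)
= 26.4 mm

26.4


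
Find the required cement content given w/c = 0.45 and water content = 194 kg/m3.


Cement = water / (w/c)
= 194 / 0.45
= 431.1 kg/m3

431.1


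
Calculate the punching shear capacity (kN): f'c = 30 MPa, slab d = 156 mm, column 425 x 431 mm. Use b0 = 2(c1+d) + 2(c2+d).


b0 = 2*(425 + 156) + 2*(431 + 156) = 2336 mm
Vc = 0.33 * sqrt(30) * 2336 * 156 / 1000
= 658.68 kN

658.68


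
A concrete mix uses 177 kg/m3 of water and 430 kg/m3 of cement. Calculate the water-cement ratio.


w/c = water / cement
w/c = 177 / 430 = 0.412

0.412


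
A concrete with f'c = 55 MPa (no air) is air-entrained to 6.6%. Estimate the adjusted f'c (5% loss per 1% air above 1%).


Strength loss = (6.6 - 1) * 5 = 28.0%
f'c = 55 * (1 - 28.0/100)
= 39.6 MPa

39.6


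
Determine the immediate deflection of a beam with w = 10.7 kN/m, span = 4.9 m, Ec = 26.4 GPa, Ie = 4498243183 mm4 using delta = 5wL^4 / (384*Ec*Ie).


Convert: L = 4.9 m = 4900 mm, Ec = 26.4 GPa = 26400 MPa
delta = 5 * 10.7 * 4900^4 / (384 * 26400 * 4498243183)
= 0.68 mm

0.68


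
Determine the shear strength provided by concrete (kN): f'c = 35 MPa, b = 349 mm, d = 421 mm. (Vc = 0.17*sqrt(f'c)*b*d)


Vc = 0.17 * sqrt(35) * 349 * 421 / 1000
= 147.77 kN

147.77


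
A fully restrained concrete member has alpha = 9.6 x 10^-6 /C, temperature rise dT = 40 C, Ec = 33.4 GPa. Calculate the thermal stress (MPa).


sigma = alpha * dT * Ec
= 9.6e-6 * 40 * 33.4 * 1000
= 12.826 MPa

12.826


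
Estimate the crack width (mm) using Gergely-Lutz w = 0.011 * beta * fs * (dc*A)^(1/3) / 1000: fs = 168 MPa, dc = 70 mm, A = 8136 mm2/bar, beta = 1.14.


w = 0.011 * beta * fs * (dc * A)^(1/3) / 1000
= 0.011 * 1.14 * 168 * (70 * 8136)^(1/3) / 1000
= 0.175 mm

0.175


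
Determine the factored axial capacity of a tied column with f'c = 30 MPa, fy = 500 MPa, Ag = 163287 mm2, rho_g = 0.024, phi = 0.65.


Ast = rho * Ag = 0.024 * 163287 = 3918.888 mm2
phi*Pn = 0.65 * 0.80 * (0.85 * 30 * (163287 - 3918.888) + 500 * 3918.888) / 1000
= 3132.13 kN

3132.13


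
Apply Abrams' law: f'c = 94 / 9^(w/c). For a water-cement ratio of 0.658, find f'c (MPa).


f'c = 94 / 9^0.658
= 94 / 4.245
= 22.14 MPa

22.14


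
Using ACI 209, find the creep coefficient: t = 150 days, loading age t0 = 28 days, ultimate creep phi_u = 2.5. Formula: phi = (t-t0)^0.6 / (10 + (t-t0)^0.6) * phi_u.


dt = 150 - 28 = 122
phi = 122^0.6 / (10 + 122^0.6) * 2.5
= 1.603

1.603


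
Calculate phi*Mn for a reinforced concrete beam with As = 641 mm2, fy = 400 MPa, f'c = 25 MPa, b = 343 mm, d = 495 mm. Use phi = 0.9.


a = As * fy / (0.85 * f'c * b)
= 641 * 400 / (0.85 * 25 * 343)
= 35.1775 mm
Mn = As * fy * (d - a/2) / 10^6
= 122.4082 kN-m
phi*Mn = 0.9 * 122.4082 = 110.17 kN-m

110.17


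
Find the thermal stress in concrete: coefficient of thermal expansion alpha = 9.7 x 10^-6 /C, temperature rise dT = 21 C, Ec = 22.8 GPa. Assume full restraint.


sigma = alpha * dT * Ec
= 9.7e-6 * 21 * 22.8 * 1000
= 4.644 MPa

4.644


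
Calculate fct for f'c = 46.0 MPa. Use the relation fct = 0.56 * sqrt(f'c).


fct = 0.56 * sqrt(46.0)
= 0.56 * 6.782
= 3.798 MPa

3.798


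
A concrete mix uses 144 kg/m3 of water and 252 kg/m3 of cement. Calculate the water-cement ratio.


w/c = water / cement
w/c = 144 / 252 = 0.571

0.571


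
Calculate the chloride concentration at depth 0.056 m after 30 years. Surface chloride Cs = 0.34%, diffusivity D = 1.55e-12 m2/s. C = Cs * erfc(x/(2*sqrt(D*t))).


t_seconds = 30 * 365.25 * 24 * 3600 = 946728000.0 s
arg = 0.056 / (2 * sqrt(1.55e-12 * 946728000.0))
= 0.7309
erfc(0.7309) = 0.3013
C = 0.34 * 0.3013 = 0.1024%

0.1024


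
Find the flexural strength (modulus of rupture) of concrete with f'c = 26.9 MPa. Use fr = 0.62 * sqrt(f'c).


fr = 0.62 * sqrt(26.9)
= 3.216 MPa

3.216


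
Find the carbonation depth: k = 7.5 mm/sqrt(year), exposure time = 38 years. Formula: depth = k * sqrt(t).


depth = k * sqrt(t)
= 7.5 * sqrt(38)
= 46.23 mm

46.23


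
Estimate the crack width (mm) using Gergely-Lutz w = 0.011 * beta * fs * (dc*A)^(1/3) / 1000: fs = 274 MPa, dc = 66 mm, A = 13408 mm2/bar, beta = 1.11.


w = 0.011 * beta * fs * (dc * A)^(1/3) / 1000
= 0.011 * 1.11 * 274 * (66 * 13408)^(1/3) / 1000
= 0.321 mm

0.321


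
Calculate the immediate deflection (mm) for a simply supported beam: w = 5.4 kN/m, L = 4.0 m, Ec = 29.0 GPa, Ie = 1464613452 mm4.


Convert: L = 4.0 m = 4000 mm, Ec = 29.0 GPa = 29000 MPa
delta = 5 * 5.4 * 4000^4 / (384 * 29000 * 1464613452)
= 0.42 mm

0.42


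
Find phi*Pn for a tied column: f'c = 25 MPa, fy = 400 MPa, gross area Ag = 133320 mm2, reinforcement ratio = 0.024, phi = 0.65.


Ast = rho * Ag = 0.024 * 133320 = 3199.68 mm2
phi*Pn = 0.65 * 0.80 * (0.85 * 25 * (133320 - 3199.68) + 400 * 3199.68) / 1000
= 2103.36 kN

2103.36


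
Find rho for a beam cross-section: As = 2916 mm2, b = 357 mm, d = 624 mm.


rho = As / (b * d)
= 2916 / (357 * 624)
= 0.0131

0.0131


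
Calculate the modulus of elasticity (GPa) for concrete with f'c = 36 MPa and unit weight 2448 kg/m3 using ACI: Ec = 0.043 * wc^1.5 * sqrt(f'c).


Ec = 0.043 * 2448^1.5 * sqrt(36) / 1000
= 31.25 GPa

31.25


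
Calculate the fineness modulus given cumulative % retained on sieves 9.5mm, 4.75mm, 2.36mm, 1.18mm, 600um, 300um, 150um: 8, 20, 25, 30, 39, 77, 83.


FM = sum(cumulative % retained) / 100
= 282 / 100
= 2.82

2.82


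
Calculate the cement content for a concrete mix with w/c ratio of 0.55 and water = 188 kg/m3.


Cement = water / (w/c)
= 188 / 0.55
= 341.8 kg/m3

341.8


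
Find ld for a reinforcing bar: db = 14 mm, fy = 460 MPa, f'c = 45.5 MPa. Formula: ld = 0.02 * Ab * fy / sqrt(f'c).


Ab = pi * 14^2 / 4 = 153.938 mm2
ld = 0.02 * 153.938 * 460 / sqrt(45.5)
= 210.0 mm

210.0


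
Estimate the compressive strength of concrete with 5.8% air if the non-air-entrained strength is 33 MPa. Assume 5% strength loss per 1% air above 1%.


Strength loss = (5.8 - 1) * 5 = 24.0%
f'c = 33 * (1 - 24.0/100)
= 25.08 MPa

25.08


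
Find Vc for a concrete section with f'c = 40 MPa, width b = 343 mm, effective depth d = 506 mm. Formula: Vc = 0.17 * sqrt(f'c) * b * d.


Vc = 0.17 * sqrt(40) * 343 * 506 / 1000
= 186.61 kN

186.61


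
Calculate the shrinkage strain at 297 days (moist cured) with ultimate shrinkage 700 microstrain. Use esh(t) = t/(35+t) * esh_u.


esh(297) = 297 / (35 + 297) * 700
= 297 / 332 * 700
= 626.2 microstrain

626.2


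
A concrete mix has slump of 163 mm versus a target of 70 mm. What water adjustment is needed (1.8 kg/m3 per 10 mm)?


Difference = 70 - 163 = -93 mm
Water adjustment = -93 * 1.8 / 10 = -16.7 kg/m3

-16.7


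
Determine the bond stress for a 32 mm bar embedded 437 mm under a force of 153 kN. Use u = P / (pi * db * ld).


u = P / (pi * db * ld)
= 153 * 1000 / (pi * 32 * 437)
= 3.483 MPa

3.483


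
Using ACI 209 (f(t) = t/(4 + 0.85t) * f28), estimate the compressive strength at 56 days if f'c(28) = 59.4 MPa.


f(56) = 56 / (4 + 0.85 * 56) * 59.4
= 56 / 51.6 * 59.4
= 64.47 MPa

64.47


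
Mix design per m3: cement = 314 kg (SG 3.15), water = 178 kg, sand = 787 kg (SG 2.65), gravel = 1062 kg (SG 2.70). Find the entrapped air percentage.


Vol cement = 314 / (3.15 * 1000) = 0.099683 m3
Vol water = 178 / 1000 = 0.178 m3
Vol sand = 787 / (2.65 * 1000) = 0.296981 m3
Vol gravel = 1062 / (2.70 * 1000) = 0.393333 m3
Total solid + water volume = 0.967997 m3
Air = (1 - 0.967997) * 100 = 3.2%

3.2


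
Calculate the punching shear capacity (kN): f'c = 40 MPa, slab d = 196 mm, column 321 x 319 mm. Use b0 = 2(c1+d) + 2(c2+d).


b0 = 2*(321 + 196) + 2*(319 + 196) = 2064 mm
Vc = 0.33 * sqrt(40) * 2064 * 196 / 1000
= 844.33 kN

844.33


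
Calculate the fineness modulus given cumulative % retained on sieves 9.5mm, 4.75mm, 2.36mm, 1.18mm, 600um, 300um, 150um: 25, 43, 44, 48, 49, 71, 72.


FM = sum(cumulative % retained) / 100
= 352 / 100
= 3.52

3.52


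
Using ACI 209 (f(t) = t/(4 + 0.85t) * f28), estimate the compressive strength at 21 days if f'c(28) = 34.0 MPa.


f(21) = 21 / (4 + 0.85 * 21) * 34.0
= 21 / 21.85 * 34.0
= 32.68 MPa

32.68


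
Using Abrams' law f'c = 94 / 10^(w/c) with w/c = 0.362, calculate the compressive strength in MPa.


f'c = 94 / 10^0.362
= 94 / 2.301
= 40.84 MPa

40.84


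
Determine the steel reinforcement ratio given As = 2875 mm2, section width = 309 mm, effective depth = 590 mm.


rho = As / (b * d)
= 2875 / (309 * 590)
= 0.0158

0.0158


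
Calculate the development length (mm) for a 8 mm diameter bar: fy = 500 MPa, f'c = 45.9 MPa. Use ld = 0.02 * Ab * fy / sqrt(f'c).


Ab = pi * 8^2 / 4 = 50.265 mm2
ld = 0.02 * 50.265 * 500 / sqrt(45.9)
= 74.2 mm

74.2


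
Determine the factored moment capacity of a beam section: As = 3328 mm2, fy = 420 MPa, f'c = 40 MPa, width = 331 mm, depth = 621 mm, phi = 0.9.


a = As * fy / (0.85 * f'c * b)
= 3328 * 420 / (0.85 * 40 * 331)
= 124.2012 mm
Mn = As * fy * (d - a/2) / 10^6
= 781.2072 kN-m
phi*Mn = 0.9 * 781.2072 = 703.09 kN-m

703.09


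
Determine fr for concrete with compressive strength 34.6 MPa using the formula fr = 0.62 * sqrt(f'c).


fr = 0.62 * sqrt(34.6)
= 3.647 MPa

3.647


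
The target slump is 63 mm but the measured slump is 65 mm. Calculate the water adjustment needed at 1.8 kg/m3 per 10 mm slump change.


Difference = 63 - 65 = -2 mm
Water adjustment = -2 * 1.8 / 10 = -0.4 kg/m3

-0.4


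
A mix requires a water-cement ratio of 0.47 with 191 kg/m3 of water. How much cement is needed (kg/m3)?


Cement = water / (w/c)
= 191 / 0.47
= 406.4 kg/m3

406.4


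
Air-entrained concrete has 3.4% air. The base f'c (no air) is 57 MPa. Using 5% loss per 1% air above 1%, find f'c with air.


Strength loss = (3.4 - 1) * 5 = 12.0%
f'c = 57 * (1 - 12.0/100)
= 50.16 MPa

50.16


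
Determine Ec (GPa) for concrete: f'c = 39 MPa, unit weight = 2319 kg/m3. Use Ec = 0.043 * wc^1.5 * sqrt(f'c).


Ec = 0.043 * 2319^1.5 * sqrt(39) / 1000
= 29.99 GPa

29.99


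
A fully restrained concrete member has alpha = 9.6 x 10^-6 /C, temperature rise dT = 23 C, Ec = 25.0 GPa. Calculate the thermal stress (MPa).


sigma = alpha * dT * Ec
= 9.6e-6 * 23 * 25.0 * 1000
= 5.52 MPa

5.52


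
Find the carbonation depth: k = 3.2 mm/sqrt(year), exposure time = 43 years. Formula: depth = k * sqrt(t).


depth = k * sqrt(t)
= 3.2 * sqrt(43)
= 20.98 mm

20.98


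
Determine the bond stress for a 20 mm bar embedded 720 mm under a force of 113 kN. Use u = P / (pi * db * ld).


u = P / (pi * db * ld)
= 113 * 1000 / (pi * 20 * 720)
= 2.498 MPa

2.498


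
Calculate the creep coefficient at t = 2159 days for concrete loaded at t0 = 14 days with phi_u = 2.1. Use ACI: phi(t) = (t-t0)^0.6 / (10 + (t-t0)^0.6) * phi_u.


dt = 2159 - 14 = 2145
phi = 2145^0.6 / (10 + 2145^0.6) * 2.1
= 1.909

1.909


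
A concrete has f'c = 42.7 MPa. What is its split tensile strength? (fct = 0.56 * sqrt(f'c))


fct = 0.56 * sqrt(42.7)
= 0.56 * 6.535
= 3.659 MPa

3.659


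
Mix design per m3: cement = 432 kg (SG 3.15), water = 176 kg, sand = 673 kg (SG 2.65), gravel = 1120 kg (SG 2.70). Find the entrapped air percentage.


Vol cement = 432 / (3.15 * 1000) = 0.137143 m3
Vol water = 176 / 1000 = 0.176 m3
Vol sand = 673 / (2.65 * 1000) = 0.253962 m3
Vol gravel = 1120 / (2.70 * 1000) = 0.414815 m3
Total solid + water volume = 0.98192 m3
Air = (1 - 0.98192) * 100 = 1.81%

1.81


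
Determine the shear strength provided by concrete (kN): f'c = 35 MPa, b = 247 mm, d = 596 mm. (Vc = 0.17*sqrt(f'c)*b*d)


Vc = 0.17 * sqrt(35) * 247 * 596 / 1000
= 148.06 kN

148.06


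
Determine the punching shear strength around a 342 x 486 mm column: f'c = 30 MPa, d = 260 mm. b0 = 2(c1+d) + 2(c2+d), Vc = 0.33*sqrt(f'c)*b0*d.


b0 = 2*(342 + 260) + 2*(486 + 260) = 2696 mm
Vc = 0.33 * sqrt(30) * 2696 * 260 / 1000
= 1266.97 kN

1266.97


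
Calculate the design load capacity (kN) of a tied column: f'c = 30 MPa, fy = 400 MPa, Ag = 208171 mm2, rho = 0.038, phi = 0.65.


Ast = rho * Ag = 0.038 * 208171 = 7910.498 mm2
phi*Pn = 0.65 * 0.80 * (0.85 * 30 * (208171 - 7910.498) + 400 * 7910.498) / 1000
= 4300.84 kN

4300.84


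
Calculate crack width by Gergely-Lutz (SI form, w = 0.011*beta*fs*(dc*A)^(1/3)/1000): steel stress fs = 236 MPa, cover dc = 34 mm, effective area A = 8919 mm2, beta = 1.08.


w = 0.011 * beta * fs * (dc * A)^(1/3) / 1000
= 0.011 * 1.08 * 236 * (34 * 8919)^(1/3) / 1000
= 0.188 mm

0.188


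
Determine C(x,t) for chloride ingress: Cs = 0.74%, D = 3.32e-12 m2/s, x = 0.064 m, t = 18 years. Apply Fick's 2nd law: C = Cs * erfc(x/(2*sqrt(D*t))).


t_seconds = 18 * 365.25 * 24 * 3600 = 568036800.0 s
arg = 0.064 / (2 * sqrt(3.32e-12 * 568036800.0))
= 0.7369
erfc(0.7369) = 0.2974
C = 0.74 * 0.2974 = 0.2201%

0.2201


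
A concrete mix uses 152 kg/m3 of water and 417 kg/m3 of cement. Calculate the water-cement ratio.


w/c = water / cement
w/c = 152 / 417 = 0.365

0.365


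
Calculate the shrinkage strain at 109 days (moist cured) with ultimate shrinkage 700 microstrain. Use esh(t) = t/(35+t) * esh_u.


esh(109) = 109 / (35 + 109) * 700
= 109 / 144 * 700
= 529.9 microstrain

529.9


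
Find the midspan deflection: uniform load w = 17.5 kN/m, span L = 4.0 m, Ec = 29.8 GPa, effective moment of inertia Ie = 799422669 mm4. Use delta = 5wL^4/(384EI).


Convert: L = 4.0 m = 4000 mm, Ec = 29.8 GPa = 29800 MPa
delta = 5 * 17.5 * 4000^4 / (384 * 29800 * 799422669)
= 2.45 mm

2.45


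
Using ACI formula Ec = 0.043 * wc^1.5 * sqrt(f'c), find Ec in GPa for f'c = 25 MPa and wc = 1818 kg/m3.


Ec = 0.043 * 1818^1.5 * sqrt(25) / 1000
= 16.67 GPa

16.67


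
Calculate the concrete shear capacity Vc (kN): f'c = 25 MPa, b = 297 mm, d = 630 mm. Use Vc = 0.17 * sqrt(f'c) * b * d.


Vc = 0.17 * sqrt(25) * 297 * 630 / 1000
= 159.04 kN

159.04


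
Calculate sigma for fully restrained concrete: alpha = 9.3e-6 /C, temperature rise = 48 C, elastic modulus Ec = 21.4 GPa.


sigma = alpha * dT * Ec
= 9.3e-6 * 48 * 21.4 * 1000
= 9.553 MPa

9.553


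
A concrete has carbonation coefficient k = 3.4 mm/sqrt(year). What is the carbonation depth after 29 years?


depth = k * sqrt(t)
= 3.4 * sqrt(29)
= 18.31 mm

18.31


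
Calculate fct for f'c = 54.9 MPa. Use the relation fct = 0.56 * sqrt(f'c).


fct = 0.56 * sqrt(54.9)
= 0.56 * 7.409
= 4.149 MPa

4.149


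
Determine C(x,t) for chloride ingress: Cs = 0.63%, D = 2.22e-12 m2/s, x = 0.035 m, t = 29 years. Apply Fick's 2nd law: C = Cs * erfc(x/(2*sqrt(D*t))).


t_seconds = 29 * 365.25 * 24 * 3600 = 915170400.0 s
arg = 0.035 / (2 * sqrt(2.22e-12 * 915170400.0))
= 0.3882
erfc(0.3882) = 0.583
C = 0.63 * 0.583 = 0.3673%

0.3673


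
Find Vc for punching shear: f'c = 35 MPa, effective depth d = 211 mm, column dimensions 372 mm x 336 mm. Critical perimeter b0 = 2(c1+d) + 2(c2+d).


b0 = 2*(372 + 211) + 2*(336 + 211) = 2260 mm
Vc = 0.33 * sqrt(35) * 2260 * 211 / 1000
= 930.98 kN

930.98


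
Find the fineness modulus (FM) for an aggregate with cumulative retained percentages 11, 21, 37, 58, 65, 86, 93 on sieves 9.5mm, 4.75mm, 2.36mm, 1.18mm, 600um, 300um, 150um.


FM = sum(cumulative % retained) / 100
= 371 / 100
= 3.71

3.71


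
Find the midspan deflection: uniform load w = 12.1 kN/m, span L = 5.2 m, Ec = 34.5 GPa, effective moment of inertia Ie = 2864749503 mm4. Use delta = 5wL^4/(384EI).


Convert: L = 5.2 m = 5200 mm, Ec = 34.5 GPa = 34500 MPa
delta = 5 * 12.1 * 5200^4 / (384 * 34500 * 2864749503)
= 1.17 mm

1.17


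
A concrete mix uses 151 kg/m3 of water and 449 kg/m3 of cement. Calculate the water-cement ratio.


w/c = water / cement
w/c = 151 / 449 = 0.336

0.336


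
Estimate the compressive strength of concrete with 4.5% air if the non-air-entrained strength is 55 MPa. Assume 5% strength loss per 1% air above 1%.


Strength loss = (4.5 - 1) * 5 = 17.5%
f'c = 55 * (1 - 17.5/100)
= 45.38 MPa

45.38


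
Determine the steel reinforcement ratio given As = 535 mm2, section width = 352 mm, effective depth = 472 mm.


rho = As / (b * d)
= 535 / (352 * 472)
= 0.0032

0.0032


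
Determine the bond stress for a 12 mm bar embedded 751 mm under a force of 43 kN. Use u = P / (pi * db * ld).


u = P / (pi * db * ld)
= 43 * 1000 / (pi * 12 * 751)
= 1.519 MPa

1.519


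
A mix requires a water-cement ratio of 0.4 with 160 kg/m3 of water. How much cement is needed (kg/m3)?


Cement = water / (w/c)
= 160 / 0.4
= 400.0 kg/m3

400.0


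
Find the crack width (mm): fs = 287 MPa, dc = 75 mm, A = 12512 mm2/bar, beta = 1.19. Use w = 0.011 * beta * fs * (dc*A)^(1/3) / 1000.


w = 0.011 * beta * fs * (dc * A)^(1/3) / 1000
= 0.011 * 1.19 * 287 * (75 * 12512)^(1/3) / 1000
= 0.368 mm

0.368


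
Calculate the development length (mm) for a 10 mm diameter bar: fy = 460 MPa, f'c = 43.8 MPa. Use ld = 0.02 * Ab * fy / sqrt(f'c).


Ab = pi * 10^2 / 4 = 78.54 mm2
ld = 0.02 * 78.54 * 460 / sqrt(43.8)
= 109.2 mm

109.2


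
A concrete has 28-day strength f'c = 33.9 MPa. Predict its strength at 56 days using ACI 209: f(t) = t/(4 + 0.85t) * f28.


f(56) = 56 / (4 + 0.85 * 56) * 33.9
= 56 / 51.6 * 33.9
= 36.79 MPa

36.79


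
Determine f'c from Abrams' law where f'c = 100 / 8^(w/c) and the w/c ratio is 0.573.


f'c = 100 / 8^0.573
= 100 / 3.292
= 30.38 MPa

30.38


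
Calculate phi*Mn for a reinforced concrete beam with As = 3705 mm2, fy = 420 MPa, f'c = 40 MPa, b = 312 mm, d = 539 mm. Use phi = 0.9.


a = As * fy / (0.85 * f'c * b)
= 3705 * 420 / (0.85 * 40 * 312)
= 146.6912 mm
Mn = As * fy * (d - a/2) / 10^6
= 724.6048 kN-m
phi*Mn = 0.9 * 724.6048 = 652.14 kN-m

652.14


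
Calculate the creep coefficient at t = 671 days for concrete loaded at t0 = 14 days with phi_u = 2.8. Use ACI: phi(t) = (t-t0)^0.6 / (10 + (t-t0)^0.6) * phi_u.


dt = 671 - 14 = 657
phi = 657^0.6 / (10 + 657^0.6) * 2.8
= 2.326

2.326


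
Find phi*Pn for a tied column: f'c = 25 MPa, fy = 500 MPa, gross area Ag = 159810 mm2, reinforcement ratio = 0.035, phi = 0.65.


Ast = rho * Ag = 0.035 * 159810 = 5593.35 mm2
phi*Pn = 0.65 * 0.80 * (0.85 * 25 * (159810 - 5593.35) + 500 * 5593.35) / 1000
= 3158.36 kN

3158.36


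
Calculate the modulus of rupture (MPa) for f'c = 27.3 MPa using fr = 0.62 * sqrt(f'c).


fr = 0.62 * sqrt(27.3)
= 3.239 MPa

3.239


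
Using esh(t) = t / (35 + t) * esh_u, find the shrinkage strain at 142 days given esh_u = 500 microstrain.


esh(142) = 142 / (35 + 142) * 500
= 142 / 177 * 500
= 401.1 microstrain

401.1


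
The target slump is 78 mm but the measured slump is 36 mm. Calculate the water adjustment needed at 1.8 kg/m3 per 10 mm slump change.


Difference = 78 - 36 = 42 mm
Water adjustment = 42 * 1.8 / 10 = 7.6 kg/m3

7.6


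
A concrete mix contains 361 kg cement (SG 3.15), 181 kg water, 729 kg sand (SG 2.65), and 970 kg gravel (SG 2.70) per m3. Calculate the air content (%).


Vol cement = 361 / (3.15 * 1000) = 0.114603 m3
Vol water = 181 / 1000 = 0.181 m3
Vol sand = 729 / (2.65 * 1000) = 0.275094 m3
Vol gravel = 970 / (2.70 * 1000) = 0.359259 m3
Total solid + water volume = 0.929957 m3
Air = (1 - 0.929957) * 100 = 7.0%

7.0
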